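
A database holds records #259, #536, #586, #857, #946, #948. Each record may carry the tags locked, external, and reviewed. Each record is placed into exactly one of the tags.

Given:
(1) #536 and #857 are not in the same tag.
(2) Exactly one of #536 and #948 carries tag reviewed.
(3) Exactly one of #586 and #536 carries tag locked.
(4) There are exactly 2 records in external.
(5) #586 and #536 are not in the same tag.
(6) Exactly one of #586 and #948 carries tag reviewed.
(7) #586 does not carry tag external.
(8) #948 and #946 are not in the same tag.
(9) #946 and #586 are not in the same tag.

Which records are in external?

external = {#536, #946}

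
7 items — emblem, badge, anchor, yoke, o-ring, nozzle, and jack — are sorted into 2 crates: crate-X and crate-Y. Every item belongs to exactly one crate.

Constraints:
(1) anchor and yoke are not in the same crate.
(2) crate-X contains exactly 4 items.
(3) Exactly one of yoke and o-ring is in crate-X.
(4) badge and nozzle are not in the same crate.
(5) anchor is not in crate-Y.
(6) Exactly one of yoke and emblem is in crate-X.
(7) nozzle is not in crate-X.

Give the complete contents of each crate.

crate-X = {anchor, badge, emblem, o-ring}; crate-Y = {jack, nozzle, yoke}

From (5): anchor ∉ crate-Y.
From (7): nozzle ∉ crate-X.
Only one crate left: anchor ∈ crate-X.
Only one crate left: nozzle ∈ crate-Y.
(1): yoke ∉ crate-X.
(3) (exactly one): o-ring ∈ crate-X.
(4): badge ∉ crate-Y.
(6) (exactly one): emblem ∈ crate-X.
Only one crate left: badge ∈ crate-X.
Only one crate left: yoke ∈ crate-Y.
(2): crate-X already has 4, so the rest are out.
Only one crate left: jack ∈ crate-Y.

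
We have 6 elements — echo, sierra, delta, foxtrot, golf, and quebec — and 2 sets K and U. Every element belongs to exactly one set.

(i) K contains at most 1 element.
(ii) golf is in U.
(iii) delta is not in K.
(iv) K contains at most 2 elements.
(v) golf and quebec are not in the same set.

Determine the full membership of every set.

From (ii): golf ∈ U.
From (iii): delta ∉ K.
(v): quebec ∉ U.
Only one set left: delta ∈ U.
Only one set left: quebec ∈ K.
(i): K already has 1, so the rest are out.
Only one set left: echo ∈ U.
Only one set left: sierra ∈ U.
Only one set left: foxtrot ∈ U.

K = {quebec}; U = {delta, echo, foxtrot, golf, sierra}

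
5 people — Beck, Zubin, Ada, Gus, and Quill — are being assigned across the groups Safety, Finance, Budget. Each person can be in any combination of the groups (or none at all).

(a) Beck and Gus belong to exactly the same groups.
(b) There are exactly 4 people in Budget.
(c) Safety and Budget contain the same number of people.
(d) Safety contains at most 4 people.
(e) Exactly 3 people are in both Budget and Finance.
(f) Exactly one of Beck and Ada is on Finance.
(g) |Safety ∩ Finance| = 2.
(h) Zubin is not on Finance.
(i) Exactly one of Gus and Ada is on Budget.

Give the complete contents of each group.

Safety = {Ada, Beck, Gus, Zubin}; Finance = {Beck, Gus, Quill}; Budget = {Beck, Gus, Quill, Zubin}

From (h): Zubin ∉ Finance.
Suppose Beck ∉ Safety: no assignment then satisfies all the clues, so Beck ∈ Safety.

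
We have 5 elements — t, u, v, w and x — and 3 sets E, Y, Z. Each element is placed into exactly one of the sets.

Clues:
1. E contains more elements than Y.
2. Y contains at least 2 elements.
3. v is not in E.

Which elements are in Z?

From (3): v ∉ E.
Suppose t ∈ Z: no assignment then satisfies all the clues, so t ∉ Z.

Z = {}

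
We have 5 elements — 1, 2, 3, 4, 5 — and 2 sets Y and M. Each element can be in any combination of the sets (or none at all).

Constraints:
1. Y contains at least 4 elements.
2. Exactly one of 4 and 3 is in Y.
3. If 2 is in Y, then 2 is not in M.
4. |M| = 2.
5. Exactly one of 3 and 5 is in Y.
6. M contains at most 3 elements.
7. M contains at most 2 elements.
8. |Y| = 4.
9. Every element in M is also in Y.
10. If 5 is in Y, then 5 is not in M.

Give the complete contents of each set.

Y = {1, 2, 4, 5}; M = {1, 4}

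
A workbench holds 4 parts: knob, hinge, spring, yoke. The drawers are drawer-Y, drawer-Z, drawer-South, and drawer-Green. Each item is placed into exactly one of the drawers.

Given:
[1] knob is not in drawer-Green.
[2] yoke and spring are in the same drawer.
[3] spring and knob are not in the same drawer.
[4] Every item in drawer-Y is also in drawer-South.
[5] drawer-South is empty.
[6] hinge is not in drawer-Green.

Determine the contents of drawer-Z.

From (1): knob ∉ drawer-Green.
From (6): hinge ∉ drawer-Green.
(5): drawer-South already has 0, so the rest are out.
(4) contrapositive: knob ∉ drawer-Y.
(4) contrapositive: hinge ∉ drawer-Y.
(4) contrapositive: spring ∉ drawer-Y.
(4) contrapositive: yoke ∉ drawer-Y.
Only one drawer left: knob ∈ drawer-Z.
Only one drawer left: hinge ∈ drawer-Z.
(3): spring ∉ drawer-Z.
Only one drawer left: spring ∈ drawer-Green.
(2): yoke matches spring: yoke ∈ drawer-Green.

drawer-Z = {hinge, knob}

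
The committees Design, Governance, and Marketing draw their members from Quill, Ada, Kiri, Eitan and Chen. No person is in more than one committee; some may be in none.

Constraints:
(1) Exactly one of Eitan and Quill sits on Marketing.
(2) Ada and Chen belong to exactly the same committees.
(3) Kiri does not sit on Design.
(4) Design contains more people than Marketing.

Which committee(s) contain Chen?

Chen: Design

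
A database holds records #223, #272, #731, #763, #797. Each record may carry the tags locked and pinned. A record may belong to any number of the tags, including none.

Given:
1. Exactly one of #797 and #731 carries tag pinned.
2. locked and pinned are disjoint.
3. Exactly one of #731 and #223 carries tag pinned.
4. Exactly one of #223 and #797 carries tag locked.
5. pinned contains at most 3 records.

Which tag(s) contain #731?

#731: pinned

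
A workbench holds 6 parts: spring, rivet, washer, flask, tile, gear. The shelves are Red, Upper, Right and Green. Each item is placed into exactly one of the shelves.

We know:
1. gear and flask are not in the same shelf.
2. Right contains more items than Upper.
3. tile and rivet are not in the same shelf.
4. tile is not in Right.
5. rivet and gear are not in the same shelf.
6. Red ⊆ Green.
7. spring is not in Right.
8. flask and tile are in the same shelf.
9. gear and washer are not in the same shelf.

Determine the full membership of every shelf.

Red = {}; Upper = {gear}; Right = {rivet, washer}; Green = {flask, spring, tile}

From (4): tile ∉ Right.
From (7): spring ∉ Right.
(8): flask matches tile: flask ∉ Right.
Suppose spring ∈ Red: no assignment then satisfies all the clues, so spring ∉ Red.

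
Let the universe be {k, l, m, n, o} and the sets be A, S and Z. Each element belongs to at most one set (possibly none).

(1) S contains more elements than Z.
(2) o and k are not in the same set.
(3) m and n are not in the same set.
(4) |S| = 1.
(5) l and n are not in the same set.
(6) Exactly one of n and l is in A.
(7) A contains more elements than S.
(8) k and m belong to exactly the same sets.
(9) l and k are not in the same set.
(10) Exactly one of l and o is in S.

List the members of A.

A = {n, o}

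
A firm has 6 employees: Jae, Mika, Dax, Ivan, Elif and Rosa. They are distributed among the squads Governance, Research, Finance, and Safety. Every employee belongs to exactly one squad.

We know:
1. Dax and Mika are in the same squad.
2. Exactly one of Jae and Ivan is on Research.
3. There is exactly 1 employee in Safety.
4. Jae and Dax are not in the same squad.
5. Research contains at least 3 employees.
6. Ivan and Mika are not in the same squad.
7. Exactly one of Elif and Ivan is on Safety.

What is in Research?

Research = {Elif, Jae, Rosa}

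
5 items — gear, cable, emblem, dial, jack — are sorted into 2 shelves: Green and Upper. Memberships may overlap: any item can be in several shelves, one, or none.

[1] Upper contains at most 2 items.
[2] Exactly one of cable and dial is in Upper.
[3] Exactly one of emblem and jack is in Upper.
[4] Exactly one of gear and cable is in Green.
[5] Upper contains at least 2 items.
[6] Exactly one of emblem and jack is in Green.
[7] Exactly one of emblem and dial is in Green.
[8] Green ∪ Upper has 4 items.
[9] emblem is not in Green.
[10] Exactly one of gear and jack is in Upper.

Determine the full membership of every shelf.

From (9): emblem ∉ Green.
(6) (exactly one): jack ∈ Green.
(7) (exactly one): dial ∈ Green.
Suppose gear ∉ Green: no assignment then satisfies all the clues, so gear ∈ Green.

Green = {dial, gear, jack}; Upper = {cable, jack}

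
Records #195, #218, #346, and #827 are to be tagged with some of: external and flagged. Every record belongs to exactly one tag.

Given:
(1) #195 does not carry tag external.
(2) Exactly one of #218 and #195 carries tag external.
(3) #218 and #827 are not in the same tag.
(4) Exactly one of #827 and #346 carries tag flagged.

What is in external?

From (1): #195 ∉ external.
(2) (exactly one): #218 ∈ external.
(3): #827 ∉ external.
Only one tag left: #195 ∈ flagged.
Only one tag left: #827 ∈ flagged.
(4) (exactly one): #346 ∉ flagged.
Only one tag left: #346 ∈ external.

external = {#218, #346}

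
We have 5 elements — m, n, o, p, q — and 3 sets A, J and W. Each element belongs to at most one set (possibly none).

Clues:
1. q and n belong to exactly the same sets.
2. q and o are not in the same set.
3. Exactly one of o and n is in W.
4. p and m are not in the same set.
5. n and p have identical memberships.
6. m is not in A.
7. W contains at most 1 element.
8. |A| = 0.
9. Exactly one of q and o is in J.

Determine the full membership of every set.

From (6): m ∉ A.
(8): A already has 0, so the rest are out.
Suppose m ∈ J: no assignment then satisfies all the clues, so m ∉ J.

A = {}; J = {n, p, q}; W = {o}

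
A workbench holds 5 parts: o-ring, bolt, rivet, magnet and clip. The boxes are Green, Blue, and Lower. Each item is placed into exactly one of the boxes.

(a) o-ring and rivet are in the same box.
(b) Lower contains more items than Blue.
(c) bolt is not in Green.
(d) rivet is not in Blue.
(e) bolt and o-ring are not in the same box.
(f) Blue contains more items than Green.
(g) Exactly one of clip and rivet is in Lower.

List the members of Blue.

Blue = {bolt, clip}

From (c): bolt ∉ Green.
From (d): rivet ∉ Blue.
(a): o-ring matches rivet: o-ring ∉ Blue.
Suppose bolt ∉ Blue: no assignment then satisfies all the clues, so bolt ∈ Blue.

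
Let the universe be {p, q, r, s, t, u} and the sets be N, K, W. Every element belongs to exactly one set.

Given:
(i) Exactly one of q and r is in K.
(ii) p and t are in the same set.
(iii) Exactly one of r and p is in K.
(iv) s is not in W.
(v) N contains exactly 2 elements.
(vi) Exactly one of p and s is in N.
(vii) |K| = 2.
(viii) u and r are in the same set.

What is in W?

W = {p, t}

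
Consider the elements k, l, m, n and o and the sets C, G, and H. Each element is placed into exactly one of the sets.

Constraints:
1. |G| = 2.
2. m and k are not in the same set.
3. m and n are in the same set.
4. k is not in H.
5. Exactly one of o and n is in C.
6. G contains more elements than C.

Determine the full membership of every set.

C = {o}; G = {k, l}; H = {m, n}

From (4): k ∉ H.
Suppose k ∈ C: no assignment then satisfies all the clues, so k ∉ C.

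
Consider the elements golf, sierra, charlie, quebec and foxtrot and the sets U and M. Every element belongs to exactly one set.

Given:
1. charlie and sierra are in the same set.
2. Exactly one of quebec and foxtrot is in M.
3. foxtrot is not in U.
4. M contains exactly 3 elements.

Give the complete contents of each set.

From (3): foxtrot ∉ U.
Only one set left: foxtrot ∈ M.
(2) (exactly one): quebec ∉ M.
Only one set left: quebec ∈ U.
Suppose golf ∉ U: no assignment then satisfies all the clues, so golf ∈ U.

U = {golf, quebec}; M = {charlie, foxtrot, sierra}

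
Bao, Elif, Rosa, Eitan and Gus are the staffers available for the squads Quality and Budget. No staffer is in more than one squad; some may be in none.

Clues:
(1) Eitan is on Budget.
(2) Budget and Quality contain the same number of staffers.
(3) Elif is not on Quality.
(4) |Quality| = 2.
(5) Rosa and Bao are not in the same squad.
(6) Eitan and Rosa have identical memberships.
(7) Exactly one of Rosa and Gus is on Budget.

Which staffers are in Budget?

Budget = {Eitan, Rosa}

From (1): Eitan ∈ Budget.
From (3): Elif ∉ Quality.
(6): Rosa matches Eitan: Rosa ∉ Quality.
(6): Rosa matches Eitan: Rosa ∈ Budget.
(7) (exactly one): Gus ∉ Budget.
(4): only 2 candidates remain for Quality, so all are in.
Suppose Elif ∈ Budget: no assignment then satisfies all the clues, so Elif ∉ Budget.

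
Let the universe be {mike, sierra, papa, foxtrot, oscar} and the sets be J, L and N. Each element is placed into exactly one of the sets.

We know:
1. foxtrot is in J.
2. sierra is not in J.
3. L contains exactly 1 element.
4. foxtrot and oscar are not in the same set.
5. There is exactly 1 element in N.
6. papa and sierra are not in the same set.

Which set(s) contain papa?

From (1): foxtrot ∈ J.
From (2): sierra ∉ J.
(4): oscar ∉ J.
Suppose papa ∉ J: no assignment then satisfies all the clues, so papa ∈ J.

papa: J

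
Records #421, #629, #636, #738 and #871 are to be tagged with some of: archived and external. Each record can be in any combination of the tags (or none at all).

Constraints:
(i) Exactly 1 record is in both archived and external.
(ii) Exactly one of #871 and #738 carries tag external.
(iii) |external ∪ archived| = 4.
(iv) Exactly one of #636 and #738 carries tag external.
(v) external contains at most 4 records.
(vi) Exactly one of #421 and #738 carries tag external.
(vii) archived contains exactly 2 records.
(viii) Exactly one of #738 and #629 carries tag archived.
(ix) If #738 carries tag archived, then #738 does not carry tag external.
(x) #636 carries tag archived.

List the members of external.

external = {#421, #636, #871}

From (x): #636 ∈ archived.
Suppose #421 ∉ external: no assignment then satisfies all the clues, so #421 ∈ external.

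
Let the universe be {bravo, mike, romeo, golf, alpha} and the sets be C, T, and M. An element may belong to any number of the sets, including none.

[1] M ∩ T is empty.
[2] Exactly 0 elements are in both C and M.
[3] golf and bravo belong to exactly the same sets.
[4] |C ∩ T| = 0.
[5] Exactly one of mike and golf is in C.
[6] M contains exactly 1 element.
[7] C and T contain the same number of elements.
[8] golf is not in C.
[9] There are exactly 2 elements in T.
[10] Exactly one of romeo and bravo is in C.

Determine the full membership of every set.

From (8): golf ∉ C.
(3): bravo matches golf: bravo ∉ C.
(5) (exactly one): mike ∈ C.
(10) (exactly one): romeo ∈ C.
Suppose bravo ∉ T: no assignment then satisfies all the clues, so bravo ∈ T.

C = {mike, romeo}; T = {bravo, golf}; M = {alpha}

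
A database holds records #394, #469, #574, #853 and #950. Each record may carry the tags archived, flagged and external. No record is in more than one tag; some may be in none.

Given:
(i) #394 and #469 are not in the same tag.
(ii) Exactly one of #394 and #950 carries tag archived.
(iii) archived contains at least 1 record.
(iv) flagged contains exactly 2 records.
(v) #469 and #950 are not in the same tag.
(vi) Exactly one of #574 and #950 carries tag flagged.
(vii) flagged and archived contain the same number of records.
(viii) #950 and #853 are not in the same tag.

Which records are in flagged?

flagged = {#469, #574}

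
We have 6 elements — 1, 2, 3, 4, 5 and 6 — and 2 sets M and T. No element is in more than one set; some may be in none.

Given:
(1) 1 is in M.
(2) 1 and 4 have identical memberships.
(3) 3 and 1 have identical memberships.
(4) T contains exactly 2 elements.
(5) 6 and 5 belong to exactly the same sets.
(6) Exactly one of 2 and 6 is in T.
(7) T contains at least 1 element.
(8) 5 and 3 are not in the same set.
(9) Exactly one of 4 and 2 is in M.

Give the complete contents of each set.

M = {1, 3, 4}; T = {5, 6}

From (1): 1 ∈ M.
(2): 4 matches 1: 4 ∈ M.
(3): 3 matches 1: 3 ∈ M.
(8): 5 ∉ M.
(9) (exactly one): 2 ∉ M.
(5): 6 matches 5: 6 ∉ M.
Suppose 2 ∈ T: no assignment then satisfies all the clues, so 2 ∉ T.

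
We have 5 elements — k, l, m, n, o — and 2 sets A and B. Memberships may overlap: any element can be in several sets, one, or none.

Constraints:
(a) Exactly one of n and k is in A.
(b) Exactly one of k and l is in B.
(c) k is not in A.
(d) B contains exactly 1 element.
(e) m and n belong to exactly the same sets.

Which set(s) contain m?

From (c): k ∉ A.
(a) (exactly one): n ∈ A.
(e): m matches n: m ∈ A.
Suppose m ∈ B: no assignment then satisfies all the clues, so m ∉ B.

m: A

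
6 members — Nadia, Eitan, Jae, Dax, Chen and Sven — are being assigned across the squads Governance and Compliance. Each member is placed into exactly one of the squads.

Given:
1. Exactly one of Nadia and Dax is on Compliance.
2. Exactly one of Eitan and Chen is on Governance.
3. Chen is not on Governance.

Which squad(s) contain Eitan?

Eitan: Governance

From (3): Chen ∉ Governance.
(2) (exactly one): Eitan ∈ Governance.
Only one squad left: Chen ∈ Compliance.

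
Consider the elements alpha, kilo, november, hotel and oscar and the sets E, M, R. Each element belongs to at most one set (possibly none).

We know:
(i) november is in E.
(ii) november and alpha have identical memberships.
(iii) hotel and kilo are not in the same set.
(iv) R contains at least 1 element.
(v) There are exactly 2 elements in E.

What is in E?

E = {alpha, november}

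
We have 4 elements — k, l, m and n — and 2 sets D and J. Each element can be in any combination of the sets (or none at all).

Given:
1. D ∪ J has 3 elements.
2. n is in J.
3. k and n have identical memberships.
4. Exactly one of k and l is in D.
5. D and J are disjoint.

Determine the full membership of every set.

D = {l}; J = {k, n}

From (2): n ∈ J.
(3): k matches n: k ∈ J.
(5) (disjoint): k ∉ D.
(5) (disjoint): n ∉ D.
(4) (exactly one): l ∈ D.
(5) (disjoint): l ∉ J.
Suppose m ∈ D: no assignment then satisfies all the clues, so m ∉ D.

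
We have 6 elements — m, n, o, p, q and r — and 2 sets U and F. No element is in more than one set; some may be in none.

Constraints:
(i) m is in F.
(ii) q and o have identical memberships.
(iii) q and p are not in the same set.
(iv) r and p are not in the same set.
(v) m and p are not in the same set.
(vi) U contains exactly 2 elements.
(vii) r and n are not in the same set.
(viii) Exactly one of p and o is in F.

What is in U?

U = {n, p}

From (i): m ∈ F.
(v): p ∉ F.
(viii) (exactly one): o ∈ F.
(ii): q matches o: q ∉ U.
(ii): q matches o: q ∈ F.
Suppose n ∉ U: no assignment then satisfies all the clues, so n ∈ U.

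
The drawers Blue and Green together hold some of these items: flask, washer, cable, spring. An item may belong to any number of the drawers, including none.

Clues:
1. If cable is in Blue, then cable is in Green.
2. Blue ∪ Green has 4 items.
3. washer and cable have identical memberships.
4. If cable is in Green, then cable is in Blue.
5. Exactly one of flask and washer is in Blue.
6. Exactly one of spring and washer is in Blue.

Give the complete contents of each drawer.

Blue = {cable, washer}; Green = {cable, flask, spring, washer}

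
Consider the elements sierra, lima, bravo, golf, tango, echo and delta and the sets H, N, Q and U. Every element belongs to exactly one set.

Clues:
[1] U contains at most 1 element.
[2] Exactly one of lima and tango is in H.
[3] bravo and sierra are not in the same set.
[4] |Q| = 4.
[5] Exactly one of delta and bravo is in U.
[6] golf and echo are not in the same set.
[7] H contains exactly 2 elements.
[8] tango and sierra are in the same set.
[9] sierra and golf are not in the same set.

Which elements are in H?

H = {golf, lima}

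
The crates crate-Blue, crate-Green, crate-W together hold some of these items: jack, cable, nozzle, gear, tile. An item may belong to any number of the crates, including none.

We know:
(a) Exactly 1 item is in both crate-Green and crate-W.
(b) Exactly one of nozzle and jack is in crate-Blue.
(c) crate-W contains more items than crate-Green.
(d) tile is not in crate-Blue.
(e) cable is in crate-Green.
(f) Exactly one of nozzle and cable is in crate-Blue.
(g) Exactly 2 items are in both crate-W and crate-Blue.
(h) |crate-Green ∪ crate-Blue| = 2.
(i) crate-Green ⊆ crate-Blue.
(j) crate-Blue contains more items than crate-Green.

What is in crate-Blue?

crate-Blue = {cable, jack}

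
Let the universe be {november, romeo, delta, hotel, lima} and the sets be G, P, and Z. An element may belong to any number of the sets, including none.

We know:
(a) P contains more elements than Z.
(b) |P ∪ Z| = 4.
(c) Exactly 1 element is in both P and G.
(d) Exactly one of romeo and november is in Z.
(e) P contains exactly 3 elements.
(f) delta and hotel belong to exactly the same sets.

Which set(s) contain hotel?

hotel: P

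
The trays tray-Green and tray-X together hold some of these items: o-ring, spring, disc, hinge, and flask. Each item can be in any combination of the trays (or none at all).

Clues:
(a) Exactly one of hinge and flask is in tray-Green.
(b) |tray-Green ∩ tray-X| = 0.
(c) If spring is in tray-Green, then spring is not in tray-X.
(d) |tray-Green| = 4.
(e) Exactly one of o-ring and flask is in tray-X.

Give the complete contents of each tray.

tray-Green = {disc, hinge, o-ring, spring}; tray-X = {flask}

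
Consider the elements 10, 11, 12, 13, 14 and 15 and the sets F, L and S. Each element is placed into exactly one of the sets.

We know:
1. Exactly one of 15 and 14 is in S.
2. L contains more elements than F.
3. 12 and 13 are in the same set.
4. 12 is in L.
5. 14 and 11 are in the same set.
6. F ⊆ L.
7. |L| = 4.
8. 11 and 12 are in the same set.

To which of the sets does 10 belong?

10: S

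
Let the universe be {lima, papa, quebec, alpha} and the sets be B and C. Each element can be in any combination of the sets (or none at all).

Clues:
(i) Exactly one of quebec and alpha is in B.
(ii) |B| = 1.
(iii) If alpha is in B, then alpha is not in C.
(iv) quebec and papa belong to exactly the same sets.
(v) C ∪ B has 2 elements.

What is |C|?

1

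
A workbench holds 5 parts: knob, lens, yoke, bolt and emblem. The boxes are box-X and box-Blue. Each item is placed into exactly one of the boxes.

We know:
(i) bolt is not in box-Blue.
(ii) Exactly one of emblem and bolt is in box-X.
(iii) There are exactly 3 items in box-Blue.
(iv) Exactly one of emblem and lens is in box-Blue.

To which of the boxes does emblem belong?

emblem: box-Blue

From (i): bolt ∉ box-Blue.
Only one box left: bolt ∈ box-X.
(ii) (exactly one): emblem ∉ box-X.
Only one box left: emblem ∈ box-Blue.
(iv) (exactly one): lens ∉ box-Blue.
Only one box left: lens ∈ box-X.
(iii): only 3 candidates remain for box-Blue, so all are in.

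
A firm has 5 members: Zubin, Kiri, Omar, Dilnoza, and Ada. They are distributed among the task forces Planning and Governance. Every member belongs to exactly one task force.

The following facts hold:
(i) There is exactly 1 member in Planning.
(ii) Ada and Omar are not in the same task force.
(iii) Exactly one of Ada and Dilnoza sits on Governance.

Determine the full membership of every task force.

Planning = {Ada}; Governance = {Dilnoza, Kiri, Omar, Zubin}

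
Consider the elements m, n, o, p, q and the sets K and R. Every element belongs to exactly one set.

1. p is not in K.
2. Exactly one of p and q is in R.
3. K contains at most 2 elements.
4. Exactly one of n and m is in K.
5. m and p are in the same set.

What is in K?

K = {n, q}

From (1): p ∉ K.
(5): m matches p: m ∉ K.
Only one set left: m ∈ R.
Only one set left: p ∈ R.
(2) (exactly one): q ∉ R.
(4) (exactly one): n ∈ K.
Only one set left: q ∈ K.
(3): K already has 2, so the rest are out.
Only one set left: o ∈ R.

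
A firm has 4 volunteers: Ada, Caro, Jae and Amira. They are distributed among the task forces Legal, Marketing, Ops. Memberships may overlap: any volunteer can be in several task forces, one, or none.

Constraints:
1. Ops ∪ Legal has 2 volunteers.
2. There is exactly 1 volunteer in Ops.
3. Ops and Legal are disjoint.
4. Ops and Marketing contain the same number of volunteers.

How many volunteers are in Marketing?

1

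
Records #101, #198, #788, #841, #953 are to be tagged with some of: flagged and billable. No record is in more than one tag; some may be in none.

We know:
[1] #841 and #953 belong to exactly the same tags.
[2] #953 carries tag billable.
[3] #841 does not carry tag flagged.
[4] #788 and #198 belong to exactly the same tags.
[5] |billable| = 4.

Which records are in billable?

billable = {#198, #788, #841, #953}

From (2): #953 ∈ billable.
From (3): #841 ∉ flagged.
(1): #841 matches #953: #841 ∈ billable.
Suppose #101 ∈ billable: no assignment then satisfies all the clues, so #101 ∉ billable.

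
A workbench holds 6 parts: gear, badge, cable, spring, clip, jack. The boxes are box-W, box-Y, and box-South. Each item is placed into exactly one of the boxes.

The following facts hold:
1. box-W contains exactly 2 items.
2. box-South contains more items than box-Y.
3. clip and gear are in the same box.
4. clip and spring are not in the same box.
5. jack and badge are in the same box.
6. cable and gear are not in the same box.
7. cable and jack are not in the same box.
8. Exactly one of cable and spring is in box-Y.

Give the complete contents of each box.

box-W = {clip, gear}; box-Y = {cable}; box-South = {badge, jack, spring}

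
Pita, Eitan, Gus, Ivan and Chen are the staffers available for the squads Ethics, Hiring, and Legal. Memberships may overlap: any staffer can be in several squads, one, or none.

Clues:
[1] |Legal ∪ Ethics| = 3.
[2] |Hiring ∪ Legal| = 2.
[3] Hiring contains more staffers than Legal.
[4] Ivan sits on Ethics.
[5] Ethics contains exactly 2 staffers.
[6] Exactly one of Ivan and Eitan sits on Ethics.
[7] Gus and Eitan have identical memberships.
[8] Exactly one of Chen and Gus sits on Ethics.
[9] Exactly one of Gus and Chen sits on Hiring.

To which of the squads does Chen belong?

Chen: Ethics, Hiring

From (4): Ivan ∈ Ethics.
(6) (exactly one): Eitan ∉ Ethics.
(7): Gus matches Eitan: Gus ∉ Ethics.
(8) (exactly one): Chen ∈ Ethics.
(5): Ethics already has 2, so the rest are out.
Suppose Chen ∉ Hiring: no assignment then satisfies all the clues, so Chen ∈ Hiring.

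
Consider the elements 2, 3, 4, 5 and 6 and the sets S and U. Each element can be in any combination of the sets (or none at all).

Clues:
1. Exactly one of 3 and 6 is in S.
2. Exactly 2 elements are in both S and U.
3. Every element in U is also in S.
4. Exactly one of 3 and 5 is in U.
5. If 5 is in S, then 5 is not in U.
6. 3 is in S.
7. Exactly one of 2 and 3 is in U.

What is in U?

U = {3, 4}

From (6): 3 ∈ S.
(1) (exactly one): 6 ∉ S.
(3) contrapositive: 6 ∉ U.
Suppose 2 ∈ U: no assignment then satisfies all the clues, so 2 ∉ U.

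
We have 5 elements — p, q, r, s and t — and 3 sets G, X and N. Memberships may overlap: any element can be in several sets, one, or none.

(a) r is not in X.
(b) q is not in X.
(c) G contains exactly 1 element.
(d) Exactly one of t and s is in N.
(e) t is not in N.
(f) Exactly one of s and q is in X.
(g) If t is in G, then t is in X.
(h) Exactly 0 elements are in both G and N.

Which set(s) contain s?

s: N, X

From (a): r ∉ X.
From (b): q ∉ X.
From (e): t ∉ N.
(d) (exactly one): s ∈ N.
(f) (exactly one): s ∈ X.
Suppose s ∈ G: no assignment then satisfies all the clues, so s ∉ G.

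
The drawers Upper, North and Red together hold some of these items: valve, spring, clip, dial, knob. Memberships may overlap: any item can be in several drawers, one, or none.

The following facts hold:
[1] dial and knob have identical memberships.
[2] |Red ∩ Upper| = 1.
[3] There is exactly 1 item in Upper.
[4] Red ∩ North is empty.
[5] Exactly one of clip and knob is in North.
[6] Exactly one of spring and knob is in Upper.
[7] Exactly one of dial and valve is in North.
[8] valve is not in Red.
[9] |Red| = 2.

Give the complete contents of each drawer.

Upper = {spring}; North = {dial, knob}; Red = {clip, spring}

From (8): valve ∉ Red.
Suppose valve ∈ Upper: no assignment then satisfies all the clues, so valve ∉ Upper.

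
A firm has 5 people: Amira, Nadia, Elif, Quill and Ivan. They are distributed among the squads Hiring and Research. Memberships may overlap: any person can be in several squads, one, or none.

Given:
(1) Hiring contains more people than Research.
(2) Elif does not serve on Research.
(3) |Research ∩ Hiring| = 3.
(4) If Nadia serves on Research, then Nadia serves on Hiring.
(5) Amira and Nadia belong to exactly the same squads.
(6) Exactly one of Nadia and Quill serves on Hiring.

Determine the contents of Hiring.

Hiring = {Amira, Elif, Ivan, Nadia}

From (2): Elif ∉ Research.
Suppose Amira ∉ Hiring: no assignment then satisfies all the clues, so Amira ∈ Hiring.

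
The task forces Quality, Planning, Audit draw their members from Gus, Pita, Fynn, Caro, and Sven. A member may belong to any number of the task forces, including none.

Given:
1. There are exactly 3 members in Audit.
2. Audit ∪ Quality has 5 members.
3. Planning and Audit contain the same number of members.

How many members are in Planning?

3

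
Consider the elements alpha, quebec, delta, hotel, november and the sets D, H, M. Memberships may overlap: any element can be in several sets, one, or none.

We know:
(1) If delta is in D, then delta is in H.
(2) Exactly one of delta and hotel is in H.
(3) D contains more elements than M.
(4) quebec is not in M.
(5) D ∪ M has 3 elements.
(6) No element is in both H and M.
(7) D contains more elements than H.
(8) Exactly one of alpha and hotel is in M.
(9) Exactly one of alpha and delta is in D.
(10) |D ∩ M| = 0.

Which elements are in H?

H = {delta}

From (4): quebec ∉ M.
Suppose alpha ∈ H: no assignment then satisfies all the clues, so alpha ∉ H.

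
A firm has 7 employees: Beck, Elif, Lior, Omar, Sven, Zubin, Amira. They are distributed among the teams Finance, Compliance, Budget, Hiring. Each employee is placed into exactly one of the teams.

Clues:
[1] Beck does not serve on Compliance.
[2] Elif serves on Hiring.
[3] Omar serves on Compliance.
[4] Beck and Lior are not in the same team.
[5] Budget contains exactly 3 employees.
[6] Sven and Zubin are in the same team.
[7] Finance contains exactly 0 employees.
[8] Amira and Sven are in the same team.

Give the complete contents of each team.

Finance = {}; Compliance = {Lior, Omar}; Budget = {Amira, Sven, Zubin}; Hiring = {Beck, Elif}

From (1): Beck ∉ Compliance.
From (2): Elif ∈ Hiring.
From (3): Omar ∈ Compliance.
(7): Finance already has 0, so the rest are out.
Suppose Beck ∈ Budget: no assignment then satisfies all the clues, so Beck ∉ Budget.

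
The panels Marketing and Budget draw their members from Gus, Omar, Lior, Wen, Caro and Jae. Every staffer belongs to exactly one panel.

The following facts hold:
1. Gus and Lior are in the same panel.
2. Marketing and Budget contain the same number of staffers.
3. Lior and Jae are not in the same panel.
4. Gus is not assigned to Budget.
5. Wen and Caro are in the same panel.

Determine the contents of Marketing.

From (4): Gus ∉ Budget.
(1): Lior matches Gus: Lior ∉ Budget.
Only one panel left: Gus ∈ Marketing.
Only one panel left: Lior ∈ Marketing.
(3): Jae ∉ Marketing.
Only one panel left: Jae ∈ Budget.
Suppose Omar ∉ Marketing: no assignment then satisfies all the clues, so Omar ∈ Marketing.

Marketing = {Gus, Lior, Omar}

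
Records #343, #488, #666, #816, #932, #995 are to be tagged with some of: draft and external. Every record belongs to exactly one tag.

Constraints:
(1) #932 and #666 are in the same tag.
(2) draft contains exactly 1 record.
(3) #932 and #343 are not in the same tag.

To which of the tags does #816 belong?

#816: external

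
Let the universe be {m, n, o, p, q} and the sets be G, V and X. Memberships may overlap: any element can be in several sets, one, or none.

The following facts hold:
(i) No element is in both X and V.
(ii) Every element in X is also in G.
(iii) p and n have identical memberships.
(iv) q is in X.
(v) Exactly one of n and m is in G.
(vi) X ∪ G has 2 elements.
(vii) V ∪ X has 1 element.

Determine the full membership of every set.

From (iv): q ∈ X.
(i) (disjoint): q ∉ V.
(ii) with q ∈ X: q ∈ G.
Suppose m ∉ G: no assignment then satisfies all the clues, so m ∈ G.

G = {m, q}; V = {}; X = {q}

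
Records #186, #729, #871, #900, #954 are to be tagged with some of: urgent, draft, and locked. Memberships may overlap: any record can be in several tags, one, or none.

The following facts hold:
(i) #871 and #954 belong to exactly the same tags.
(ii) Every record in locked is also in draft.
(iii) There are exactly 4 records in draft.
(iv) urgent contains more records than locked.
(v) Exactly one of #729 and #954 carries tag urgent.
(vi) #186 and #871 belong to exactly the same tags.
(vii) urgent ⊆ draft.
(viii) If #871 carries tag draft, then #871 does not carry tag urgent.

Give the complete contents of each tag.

urgent = {#729}; draft = {#186, #729, #871, #954}; locked = {}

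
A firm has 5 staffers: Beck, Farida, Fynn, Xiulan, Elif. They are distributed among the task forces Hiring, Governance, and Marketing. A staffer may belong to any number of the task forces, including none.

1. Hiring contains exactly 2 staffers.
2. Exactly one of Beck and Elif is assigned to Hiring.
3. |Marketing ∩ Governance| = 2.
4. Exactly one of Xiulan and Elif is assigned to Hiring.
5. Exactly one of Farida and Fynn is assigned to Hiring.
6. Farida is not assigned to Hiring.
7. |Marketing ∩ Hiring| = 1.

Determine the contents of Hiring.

Hiring = {Elif, Fynn}

From (6): Farida ∉ Hiring.
(5) (exactly one): Fynn ∈ Hiring.
Suppose Beck ∈ Hiring: no assignment then satisfies all the clues, so Beck ∉ Hiring.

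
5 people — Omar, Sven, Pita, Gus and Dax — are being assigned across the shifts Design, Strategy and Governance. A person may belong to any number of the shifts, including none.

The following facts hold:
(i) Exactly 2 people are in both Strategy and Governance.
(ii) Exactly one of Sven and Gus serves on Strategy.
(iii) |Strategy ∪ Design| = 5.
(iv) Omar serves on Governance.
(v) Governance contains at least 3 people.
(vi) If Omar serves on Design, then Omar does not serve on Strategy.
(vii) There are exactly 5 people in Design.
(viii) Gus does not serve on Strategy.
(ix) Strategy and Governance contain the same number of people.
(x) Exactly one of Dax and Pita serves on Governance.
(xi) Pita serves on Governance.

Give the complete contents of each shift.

Design = {Dax, Gus, Omar, Pita, Sven}; Strategy = {Dax, Pita, Sven}; Governance = {Omar, Pita, Sven}

From (iv): Omar ∈ Governance.
From (viii): Gus ∉ Strategy.
From (xi): Pita ∈ Governance.
(ii) (exactly one): Sven ∈ Strategy.
(vii): only 5 candidates remain for Design, so all are in.
(x) (exactly one): Dax ∉ Governance.
(vi): Omar ∉ Strategy.
Suppose Sven ∉ Governance: no assignment then satisfies all the clues, so Sven ∈ Governance.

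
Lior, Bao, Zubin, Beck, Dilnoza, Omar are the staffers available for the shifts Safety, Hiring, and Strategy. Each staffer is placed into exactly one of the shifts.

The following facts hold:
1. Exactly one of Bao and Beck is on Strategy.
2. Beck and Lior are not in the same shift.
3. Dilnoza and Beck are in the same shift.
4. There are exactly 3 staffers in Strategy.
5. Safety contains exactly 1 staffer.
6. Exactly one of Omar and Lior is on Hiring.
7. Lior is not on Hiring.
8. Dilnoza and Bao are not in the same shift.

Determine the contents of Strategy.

From (7): Lior ∉ Hiring.
(6) (exactly one): Omar ∈ Hiring.
Suppose Lior ∈ Strategy: no assignment then satisfies all the clues, so Lior ∉ Strategy.

Strategy = {Beck, Dilnoza, Zubin}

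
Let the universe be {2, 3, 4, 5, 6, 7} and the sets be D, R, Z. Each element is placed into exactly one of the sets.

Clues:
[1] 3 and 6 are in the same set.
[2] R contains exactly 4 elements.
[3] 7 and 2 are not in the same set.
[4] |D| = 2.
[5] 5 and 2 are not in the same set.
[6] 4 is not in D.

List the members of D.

D = {5, 7}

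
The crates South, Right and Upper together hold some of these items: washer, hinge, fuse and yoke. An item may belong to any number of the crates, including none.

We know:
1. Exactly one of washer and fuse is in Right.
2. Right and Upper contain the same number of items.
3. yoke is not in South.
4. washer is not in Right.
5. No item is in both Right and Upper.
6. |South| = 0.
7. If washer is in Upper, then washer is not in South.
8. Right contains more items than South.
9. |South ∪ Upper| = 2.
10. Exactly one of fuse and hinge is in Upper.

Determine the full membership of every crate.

South = {}; Right = {fuse, yoke}; Upper = {hinge, washer}

From (3): yoke ∉ South.
From (4): washer ∉ Right.
(1) (exactly one): fuse ∈ Right.
(5) (disjoint): fuse ∉ Upper.
(6): South already has 0, so the rest are out.
(10) (exactly one): hinge ∈ Upper.
(5) (disjoint): hinge ∉ Right.
Suppose washer ∉ Upper: no assignment then satisfies all the clues, so washer ∈ Upper.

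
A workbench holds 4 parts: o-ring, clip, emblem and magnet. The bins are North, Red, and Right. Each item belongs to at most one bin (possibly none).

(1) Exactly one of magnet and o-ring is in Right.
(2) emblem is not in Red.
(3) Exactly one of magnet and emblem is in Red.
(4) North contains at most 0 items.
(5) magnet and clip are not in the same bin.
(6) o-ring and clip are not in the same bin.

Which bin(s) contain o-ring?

o-ring: Right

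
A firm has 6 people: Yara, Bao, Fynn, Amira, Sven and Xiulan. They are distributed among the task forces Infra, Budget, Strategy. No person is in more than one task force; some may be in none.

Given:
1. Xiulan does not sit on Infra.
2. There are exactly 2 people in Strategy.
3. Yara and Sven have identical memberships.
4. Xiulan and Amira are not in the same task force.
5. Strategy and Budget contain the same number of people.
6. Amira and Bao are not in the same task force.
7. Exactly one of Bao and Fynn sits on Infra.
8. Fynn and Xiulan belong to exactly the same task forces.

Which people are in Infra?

Infra = {Bao}

From (1): Xiulan ∉ Infra.
(8): Fynn matches Xiulan: Fynn ∉ Infra.
(7) (exactly one): Bao ∈ Infra.
(6): Amira ∉ Infra.
Suppose Yara ∈ Infra: no assignment then satisfies all the clues, so Yara ∉ Infra.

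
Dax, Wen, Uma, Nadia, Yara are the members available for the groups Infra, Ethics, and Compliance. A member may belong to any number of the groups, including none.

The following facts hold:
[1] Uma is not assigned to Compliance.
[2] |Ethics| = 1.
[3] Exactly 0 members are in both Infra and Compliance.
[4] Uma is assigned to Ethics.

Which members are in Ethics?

From (1): Uma ∉ Compliance.
From (4): Uma ∈ Ethics.
(2): Ethics already has 1, so the rest are out.

Ethics = {Uma}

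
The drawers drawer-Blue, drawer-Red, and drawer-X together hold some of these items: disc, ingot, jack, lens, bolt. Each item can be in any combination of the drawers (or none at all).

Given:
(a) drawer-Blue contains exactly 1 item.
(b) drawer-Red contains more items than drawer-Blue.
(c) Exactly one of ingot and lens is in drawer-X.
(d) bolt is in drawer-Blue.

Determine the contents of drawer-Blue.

From (d): bolt ∈ drawer-Blue.
(a): drawer-Blue already has 1, so the rest are out.

drawer-Blue = {bolt}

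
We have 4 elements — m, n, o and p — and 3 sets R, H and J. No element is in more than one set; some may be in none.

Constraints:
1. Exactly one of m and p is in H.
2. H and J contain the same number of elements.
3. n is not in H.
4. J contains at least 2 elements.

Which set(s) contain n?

n: J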